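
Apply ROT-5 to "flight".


Word: "flight"
Shift: 5
Each letter → (letter + shift) mod 26:
  'f' (5) + 5 = 10 → 'k'
  'l' (11) + 5 = 16 → 'q'
  'i' (8) + 5 = 13 → 'n'
  'g' (6) + 5 = 11 → 'l'
  'h' (7) + 5 = 12 → 'm'
  't' (19) + 5 = 24 → 'y'
Result = "kqnlmy"


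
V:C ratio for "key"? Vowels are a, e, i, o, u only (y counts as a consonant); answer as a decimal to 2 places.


Word: "key"
Vowels (a,e,i,o,u): 1
Consonants: 2
Ratio = 1/2
= 0.50


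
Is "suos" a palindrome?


Word: "suos"
Reversed: "sous"
Forward == Backward? suos != sous
Palindrome = No


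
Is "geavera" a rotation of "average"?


Word: "average", Candidate: "geavera"
Method: check if candidate is substring of word+word
"averageaverage" contains "geavera"? Yes
Is rotation = Yes


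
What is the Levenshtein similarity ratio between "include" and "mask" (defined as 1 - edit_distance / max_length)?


Word 1: "include" (length 7)
Word 2: "mask" (length 4)
One optimal edit sequence:
  1. delete 'i'  (+1)
  2. delete 'n'  (+1)
  3. delete 'c'  (+1)
  4. substitute 'l' -> 'm'  (+1)
  5. substitute 'u' -> 'a'  (+1)
  6. substitute 'd' -> 's'  (+1)
  7. substitute 'e' -> 'k'  (+1)
Edit distance = 7
Max length = max(7, 4) = 7
Similarity = 1 - 7/7
= 0.0000


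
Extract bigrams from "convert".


Word: "convert" (length 7)
Number of bigrams = 7 - 2 + 1 = 6
  Position 0: "co"
  Position 1: "on"
  Position 2: "nv"
  Position 3: "ve"
  Position 4: "er"
  Position 5: "rt"
Bigrams = "co", "on", "nv", "ve", "er", "rt"


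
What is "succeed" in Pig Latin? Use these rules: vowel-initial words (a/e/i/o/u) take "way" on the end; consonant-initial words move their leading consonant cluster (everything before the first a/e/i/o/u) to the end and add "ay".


Word: "succeed"
Starts with consonant(s) → move to end, add 'ay'
Consonant cluster: "s"
Pig Latin = "ucceedsay"


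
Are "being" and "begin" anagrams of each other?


Word 1: "being" → sorted: begin
Word 2: "begin" → sorted: begin
Same letters? begin == begin
Anagram = Yes


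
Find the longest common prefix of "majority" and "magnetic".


Word 1: "majority"
Word 2: "magnetic"
Comparing from start:
  Pos 0: 'm' == 'm'
  Pos 1: 'a' == 'a'
  Pos 2: 'j' != 'g' (stop)
LCP = "ma" (length 2)


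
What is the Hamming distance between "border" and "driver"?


Comparing character by character (same length = 6):
  Pos 0: 'b' vs 'd' !=
  Pos 1: 'o' vs 'r' !=
  Pos 2: 'r' vs 'i' !=
  Pos 3: 'd' vs 'v' !=
  Pos 4: 'e' vs 'e' =
  Pos 5: 'r' vs 'r' =
Hamming distance = 4


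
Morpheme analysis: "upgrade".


Word: "upgrade"
Morphemes: up- | grade
Each morpheme carries meaning
= 2 morphemes


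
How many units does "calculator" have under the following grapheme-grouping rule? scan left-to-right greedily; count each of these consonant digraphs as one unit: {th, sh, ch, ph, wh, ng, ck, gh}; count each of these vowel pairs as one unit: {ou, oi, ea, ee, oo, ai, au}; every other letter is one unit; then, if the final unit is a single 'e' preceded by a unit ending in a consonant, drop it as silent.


Word: "calculator" (10 letters)
Left-to-right scan:
  1. 'c' (letter)
  2. 'a' (letter)
  3. 'l' (letter)
  4. 'c' (letter)
  5. 'u' (letter)
  6. 'l' (letter)
  7. 'a' (letter)
  8. 't' (letter)
  9. 'o' (letter)
  10. 'r' (letter)
Units from scan: 10
Sound units = 10 units


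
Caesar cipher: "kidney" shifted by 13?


Word: "kidney"
Shift: 13
Each letter → (letter + shift) mod 26:
  'k' (10) + 13 = 23 → 'x'
  'i' (8) + 13 = 21 → 'v'
  'd' (3) + 13 = 16 → 'q'
  'n' (13) + 13 = 0 → 'a'
  'e' (4) + 13 = 17 → 'r'
  'y' (24) + 13 = 11 → 'l'
Result = "xvqarl"


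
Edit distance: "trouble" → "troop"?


Word 1: "trouble" (length 7)
Word 2: "troop" (length 5)
One optimal edit sequence (insert/delete/substitute each cost 1):
  1. keep 't'
  2. keep 'r'
  3. keep 'o'
  4. delete 'u'  (+1)
  5. delete 'b'  (+1)
  6. substitute 'l' -> 'o'  (+1)
  7. substitute 'e' -> 'p'  (+1)
Total edit operations: 4
Edit distance = 4


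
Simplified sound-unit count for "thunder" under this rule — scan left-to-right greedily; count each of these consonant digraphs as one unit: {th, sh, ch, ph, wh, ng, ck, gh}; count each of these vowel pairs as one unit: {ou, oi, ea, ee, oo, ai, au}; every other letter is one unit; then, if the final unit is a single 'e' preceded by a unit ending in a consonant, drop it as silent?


Word: "thunder" (7 letters)
Left-to-right scan:
  [1] 'th' (digraph)
  [2] 'u' (letter)
  [3] 'n' (letter)
  [4] 'd' (letter)
  [5] 'e' (letter)
  [6] 'r' (letter)
Units from scan: 6
Sound units = 6 units


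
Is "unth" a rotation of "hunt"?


Word: "hunt", Candidate: "unth"
Method: check if candidate is substring of word+word
"hunthunt" contains "unth"? Yes
Is rotation = Yes


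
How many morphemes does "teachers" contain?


Word: "teachers"
Morphemes: teach + -er + -s
Each morpheme carries meaning
= 3 morphemes


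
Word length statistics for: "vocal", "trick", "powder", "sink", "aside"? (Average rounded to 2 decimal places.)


Lengths: "vocal"=5, "trick"=5, "powder"=6, "sink"=4, "aside"=5
Sum = 25, Count = 5
Average = 25/5 = 5.00
= avg=5.00, min=4, max=6


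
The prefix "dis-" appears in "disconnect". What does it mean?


Prefix: dis-
Example: disconnect = dis- + connect
Meaning = not / opposite


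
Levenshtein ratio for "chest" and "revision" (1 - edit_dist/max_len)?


Word 1: "chest" (length 5)
Word 2: "revision" (length 8)
One optimal edit sequence:
  1. insert 'r'  (+1)
  2. substitute 'c' -> 'e'  (+1)
  3. substitute 'h' -> 'v'  (+1)
  4. substitute 'e' -> 'i'  (+1)
  5. keep 's'
  6. insert 'i'  (+1)
  7. insert 'o'  (+1)
  8. substitute 't' -> 'n'  (+1)
Edit distance = 7
Max length = max(5, 8) = 8
Similarity = 1 - 7/8
= 0.1250


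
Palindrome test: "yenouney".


Word: "yenouney"
Reversed: "yenuoney"
Forward == Backward? yenouney != yenuoney
Palindrome = No


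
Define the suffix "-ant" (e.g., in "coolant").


Suffix: -ant
As in: coolant -> cool + -ant
Meaning = one who / that which


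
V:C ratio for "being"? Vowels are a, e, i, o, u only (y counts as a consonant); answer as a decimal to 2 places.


Word: "being"
Vowels (a,e,i,o,u): 2
Consonants: 3
Ratio = 2/3
= 0.67


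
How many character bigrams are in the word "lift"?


Word: "lift" (length 4)
Number of 2-grams = length - 2 + 1 = 4 - 2 + 1
= 3


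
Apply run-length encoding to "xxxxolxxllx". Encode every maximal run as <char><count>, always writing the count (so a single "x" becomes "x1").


String: "xxxxolxxllx"
Scanning for consecutive runs:
  'x' x 4
  'o' x 1
  'l' x 1
  'x' x 2
  'l' x 2
  'x' x 1
RLE = "x4o1l1x2l2x1"


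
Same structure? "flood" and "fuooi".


Pattern of "flood": [0, 1, 2, 2, 3]
Pattern of "fuooi": [0, 1, 2, 2, 3]
Patterns match
Same pattern = Yes


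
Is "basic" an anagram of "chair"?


Word 1: "chair" → sorted: achir
Word 2: "basic" → sorted: abcis
Same letters? achir != abcis
Anagram = No


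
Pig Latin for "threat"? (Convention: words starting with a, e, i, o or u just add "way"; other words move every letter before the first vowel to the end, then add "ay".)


Word: "threat"
Starts with consonant(s) → move to end, add 'ay'
Consonant cluster: "thr"
Pig Latin = "eatthray"


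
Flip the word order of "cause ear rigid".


Original: "cause ear rigid"
Words (1..n): cause | ear | rigid
Reversed (n..1): rigid | ear | cause
Result = "rigid ear cause"


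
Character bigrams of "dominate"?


Word: "dominate" (length 8)
Number of bigrams = 8 - 2 + 1 = 7
  Position 0: "do"
  Position 1: "om"
  Position 2: "mi"
  Position 3: "in"
  Position 4: "na"
  Position 5: "at"
  Position 6: "te"
Bigrams = "do", "om", "mi", "in", "na", "at", "te"


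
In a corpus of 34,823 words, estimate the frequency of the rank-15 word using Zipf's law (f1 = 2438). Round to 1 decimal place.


Zipf's law: f(r) = f(1) / r
f(1) = 2438
f(15) = 2438 / 15
= 162.5 occurrences


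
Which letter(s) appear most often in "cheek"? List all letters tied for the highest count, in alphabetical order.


Word: "cheek"
Letter counts:
  'c': 1
  'e': 2
  'h': 1
  'k': 1
Maximum count = 2
Most frequent = 'e' (2 times each)


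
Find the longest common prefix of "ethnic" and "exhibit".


Word 1: "ethnic"
Word 2: "exhibit"
Comparing from start:
  Pos 0: 'e' == 'e'
  Pos 1: 't' != 'x' (stop)
LCP = "e" (length 1)


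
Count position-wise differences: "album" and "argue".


Comparing character by character (same length = 5):
  Pos 0: 'a' vs 'a' =
  Pos 1: 'l' vs 'r' !=
  Pos 2: 'b' vs 'g' !=
  Pos 3: 'u' vs 'u' =
  Pos 4: 'm' vs 'e' !=
Hamming distance = 3


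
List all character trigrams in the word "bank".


Word: "bank" (length 4)
Number of trigrams = 4 - 3 + 1 = 2
  Position 0: "ban"
  Position 1: "ank"
Trigrams = "ban", "ank"


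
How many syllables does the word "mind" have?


Word: "mind"
Syllable breakdown: mind
Counting: 1 part
= 1 syllable


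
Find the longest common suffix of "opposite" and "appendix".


Word 1: "opposite"
Word 2: "appendix"
Comparing from end:
  Pos -1: 'e' != 'x' (stop)
LCS = "" (length 0)


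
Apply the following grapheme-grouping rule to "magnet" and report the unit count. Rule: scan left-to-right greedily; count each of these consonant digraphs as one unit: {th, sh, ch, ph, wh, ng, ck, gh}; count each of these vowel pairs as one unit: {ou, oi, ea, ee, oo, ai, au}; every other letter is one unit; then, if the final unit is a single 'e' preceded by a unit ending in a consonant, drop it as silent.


Word: "magnet" (6 letters)
Left-to-right scan:
  [1] 'm' (letter)
  [2] 'a' (letter)
  [3] 'g' (letter)
  [4] 'n' (letter)
  [5] 'e' (letter)
  [6] 't' (letter)
Units from scan: 6
Sound units = 6 units


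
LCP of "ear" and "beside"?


Word 1: "ear"
Word 2: "beside"
Comparing from start:
  Pos 0: 'e' != 'b' (stop)
LCP = "" (length 0)


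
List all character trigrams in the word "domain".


Word: "domain" (length 6)
Number of trigrams = 6 - 3 + 1 = 4
  Position 0: "dom"
  Position 1: "oma"
  Position 2: "mai"
  Position 3: "ain"
Trigrams = "dom", "oma", "mai", "ain"


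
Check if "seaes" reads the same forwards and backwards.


Word: "seaes"
Reversed: "seaes"
Forward == Backward? seaes == seaes
Palindrome = Yes


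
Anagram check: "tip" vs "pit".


Word 1: "tip" → sorted: ipt
Word 2: "pit" → sorted: ipt
Same letters? ipt == ipt
Anagram = Yes


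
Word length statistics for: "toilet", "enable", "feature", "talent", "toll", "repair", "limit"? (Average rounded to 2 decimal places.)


Lengths: "toilet"=6, "enable"=6, "feature"=7, "talent"=6, "toll"=4, "repair"=6, "limit"=5
Sum = 40, Count = 7
Average = 40/7 = 5.71
= avg=5.71, min=4, max=7


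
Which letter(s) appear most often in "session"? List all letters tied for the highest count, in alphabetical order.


Word: "session"
Letter counts:
  'e': 1
  'i': 1
  'n': 1
  'o': 1
  's': 3
Maximum count = 3
Most frequent = 's' (3 times each)


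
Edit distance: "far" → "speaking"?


Word 1: "far" (length 3)
Word 2: "speaking" (length 8)
One optimal edit sequence (insert/delete/substitute each cost 1):
  1. insert 's'  (+1)
  2. insert 'p'  (+1)
  3. substitute 'f' -> 'e'  (+1)
  4. keep 'a'
  5. insert 'k'  (+1)
  6. insert 'i'  (+1)
  7. insert 'n'  (+1)
  8. substitute 'r' -> 'g'  (+1)
Total edit operations: 7
Edit distance = 7


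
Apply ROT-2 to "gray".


Word: "gray"
Shift: 2
Each letter → (letter + shift) mod 26:
  'g' (6) + 2 = 8 → 'i'
  'r' (17) + 2 = 19 → 't'
  'a' (0) + 2 = 2 → 'c'
  'y' (24) + 2 = 0 → 'a'
Result = "itca"


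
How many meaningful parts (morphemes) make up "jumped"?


Word: "jumped"
Morphemes: jump + -ed
Each morpheme carries meaning
= 2 morphemes


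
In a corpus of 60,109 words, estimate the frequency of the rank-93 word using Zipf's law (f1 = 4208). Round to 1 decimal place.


Zipf's law: f(r) = f(1) / r
f(1) = 4208
f(93) = 4208 / 93
= 45.2 occurrences


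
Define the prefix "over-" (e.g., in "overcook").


Prefix: over-
As in: overcook -> over- + cook
Meaning = excessive


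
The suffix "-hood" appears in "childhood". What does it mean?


Suffix: -hood
As in: childhood -> child + -hood
Meaning = state / condition


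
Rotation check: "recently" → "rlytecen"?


Word: "recently", Candidate: "rlytecen"
Method: check if candidate is substring of word+word
"recentlyrecently" contains "rlytecen"? No
Is rotation = No


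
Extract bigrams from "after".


Word: "after" (length 5)
Number of bigrams = 5 - 2 + 1 = 4
  Position 0: "af"
  Position 1: "ft"
  Position 2: "te"
  Position 3: "er"
Bigrams = "af", "ft", "te", "er"


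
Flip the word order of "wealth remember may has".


Original: "wealth remember may has"
Words (1..n): wealth | remember | may | has
Reversed (n..1): has | may | remember | wealth
Result = "has may remember wealth"


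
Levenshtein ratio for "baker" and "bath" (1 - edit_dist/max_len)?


Word 1: "baker" (length 5)
Word 2: "bath" (length 4)
One optimal edit sequence:
  1. keep 'b'
  2. keep 'a'
  3. delete 'k'  (+1)
  4. substitute 'e' -> 't'  (+1)
  5. substitute 'r' -> 'h'  (+1)
Edit distance = 3
Max length = max(5, 4) = 5
Similarity = 1 - 3/5
= 0.4000


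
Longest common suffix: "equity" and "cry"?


Word 1: "equity"
Word 2: "cry"
Comparing from end:
  Pos -1: 'y' == 'y'
  Pos -2: 't' != 'r' (stop)
LCS = "y" (length 1)


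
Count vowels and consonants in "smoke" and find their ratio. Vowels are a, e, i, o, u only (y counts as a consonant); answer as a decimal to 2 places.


Word: "smoke"
Vowels (a,e,i,o,u): 2
Consonants: 3
Ratio = 2/3
= 0.67


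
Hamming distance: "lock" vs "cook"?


Comparing character by character (same length = 4):
  Pos 0: 'l' vs 'c' !=
  Pos 1: 'o' vs 'o' =
  Pos 2: 'c' vs 'o' !=
  Pos 3: 'k' vs 'k' =
Hamming distance = 2


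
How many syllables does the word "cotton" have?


Word: "cotton"
Syllable breakdown: cot-ton
Counting: 2 parts
= 2 syllables


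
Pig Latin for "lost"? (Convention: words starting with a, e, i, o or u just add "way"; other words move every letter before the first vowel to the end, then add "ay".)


Word: "lost"
Starts with consonant(s) → move to end, add 'ay'
Consonant cluster: "l"
Pig Latin = "ostlay"


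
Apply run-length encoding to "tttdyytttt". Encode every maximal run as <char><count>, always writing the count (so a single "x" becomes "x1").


String: "tttdyytttt"
Scanning for consecutive runs:
  't' x 3
  'd' x 1
  'y' x 2
  't' x 4
RLE = "t3d1y2t4"


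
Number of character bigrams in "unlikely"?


Word: "unlikely" (length 8)
Number of 2-grams = length - 2 + 1 = 8 - 2 + 1
= 7


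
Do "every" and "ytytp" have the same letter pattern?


Pattern of "every": [0, 1, 0, 2, 3]
Pattern of "ytytp": [0, 1, 0, 1, 2]
Patterns do not match
Same pattern = No


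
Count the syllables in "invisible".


Word: "invisible"
Syllable breakdown: in | vis | i | ble
Counting: 4 parts
= 4 syllables


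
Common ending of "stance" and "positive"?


Word 1: "stance"
Word 2: "positive"
Comparing from end:
  Pos -1: 'e' == 'e'
  Pos -2: 'c' != 'v' (stop)
LCS = "e" (length 1)


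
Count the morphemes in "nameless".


Word: "nameless"
Morphemes: name + -less
Each morpheme carries meaning
= 2 morphemes


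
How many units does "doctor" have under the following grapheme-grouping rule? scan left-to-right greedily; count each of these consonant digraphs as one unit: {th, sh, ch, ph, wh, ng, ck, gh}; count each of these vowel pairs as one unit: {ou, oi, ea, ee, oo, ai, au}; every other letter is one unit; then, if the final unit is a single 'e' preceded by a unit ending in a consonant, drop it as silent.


Word: "doctor" (6 letters)
Left-to-right scan:
  (1) 'd' (letter)
  (2) 'o' (letter)
  (3) 'c' (letter)
  (4) 't' (letter)
  (5) 'o' (letter)
  (6) 'r' (letter)
Units from scan: 6
Sound units = 6 units


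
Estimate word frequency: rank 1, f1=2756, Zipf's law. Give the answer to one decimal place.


Zipf's law: f(r) = f(1) / r
f(1) = 2756
f(1) = 2756 / 1
= 2756.0 occurrences


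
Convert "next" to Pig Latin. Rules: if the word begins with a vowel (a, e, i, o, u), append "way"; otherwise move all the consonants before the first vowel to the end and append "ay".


Word: "next"
Starts with consonant(s) → move to end, add 'ay'
Consonant cluster: "n"
Pig Latin = "extnay"


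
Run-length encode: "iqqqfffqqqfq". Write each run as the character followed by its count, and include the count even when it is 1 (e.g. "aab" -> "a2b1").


String: "iqqqfffqqqfq"
Scanning for consecutive runs:
  'i' x 1
  'q' x 3
  'f' x 3
  'q' x 3
  'f' x 1
  'q' x 1
RLE = "i1q3f3q3f1q1"


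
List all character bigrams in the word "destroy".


Word: "destroy" (length 7)
Number of bigrams = 7 - 2 + 1 = 6
  Position 0: "de"
  Position 1: "es"
  Position 2: "st"
  Position 3: "tr"
  Position 4: "ro"
  Position 5: "oy"
Bigrams = "de", "es", "st", "tr", "ro", "oy"


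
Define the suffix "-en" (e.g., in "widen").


Suffix: -en
Example: widen (wide + -en, with a spelling change)
Meaning = to make / become


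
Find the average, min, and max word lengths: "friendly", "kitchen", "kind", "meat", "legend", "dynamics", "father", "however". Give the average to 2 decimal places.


Lengths: "friendly"=8, "kitchen"=7, "kind"=4, "meat"=4, "legend"=6, "dynamics"=8, "father"=6, "however"=7
Sum = 50, Count = 8
Average = 50/8 = 6.25
= avg=6.25, min=4, max=8


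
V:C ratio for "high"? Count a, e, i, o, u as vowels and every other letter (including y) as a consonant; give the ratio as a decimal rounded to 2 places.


Word: "high"
Vowels (a,e,i,o,u): 1
Consonants: 3
Ratio = 1/3
= 0.33


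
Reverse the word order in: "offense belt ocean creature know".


Original: "offense belt ocean creature know"
Words (1..n): offense | belt | ocean | creature | know
Reversed (n..1): know | creature | ocean | belt | offense
Result = "know creature ocean belt offense"


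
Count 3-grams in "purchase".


Word: "purchase" (length 8)
Number of 3-grams = length - 3 + 1 = 8 - 3 + 1
= 6


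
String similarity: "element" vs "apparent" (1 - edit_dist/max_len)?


Word 1: "element" (length 7)
Word 2: "apparent" (length 8)
One optimal edit sequence:
  1. insert 'a'  (+1)
  2. substitute 'e' -> 'p'  (+1)
  3. substitute 'l' -> 'p'  (+1)
  4. substitute 'e' -> 'a'  (+1)
  5. substitute 'm' -> 'r'  (+1)
  6. keep 'e'
  7. keep 'n'
  8. keep 't'
Edit distance = 5
Max length = max(7, 8) = 8
Similarity = 1 - 5/8
= 0.3750


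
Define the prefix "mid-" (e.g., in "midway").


Prefix: mid-
Example: midway = mid- + way
Meaning = middle


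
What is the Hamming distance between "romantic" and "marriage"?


Comparing character by character (same length = 8):
  Pos 0: 'r' vs 'm' !=
  Pos 1: 'o' vs 'a' !=
  Pos 2: 'm' vs 'r' !=
  Pos 3: 'a' vs 'r' !=
  Pos 4: 'n' vs 'i' !=
  Pos 5: 't' vs 'a' !=
  Pos 6: 'i' vs 'g' !=
  Pos 7: 'c' vs 'e' !=
Hamming distance = 8


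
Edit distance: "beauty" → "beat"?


Word 1: "beauty" (length 6)
Word 2: "beat" (length 4)
One optimal edit sequence (insert/delete/substitute each cost 1):
  1. keep 'b'
  2. keep 'e'
  3. keep 'a'
  4. delete 'u'  (+1)
  5. keep 't'
  6. delete 'y'  (+1)
Total edit operations: 2
Edit distance = 2


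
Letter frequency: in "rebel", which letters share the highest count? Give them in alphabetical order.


Word: "rebel"
Letter counts:
  'b': 1
  'e': 2
  'l': 1
  'r': 1
Maximum count = 2
Most frequent = 'e' (2 times each)


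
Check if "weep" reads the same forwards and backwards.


Word: "weep"
Reversed: "peew"
Forward == Backward? weep != peew
Palindrome = No


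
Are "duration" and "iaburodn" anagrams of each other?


Word 1: "duration" → sorted: adinortu
Word 2: "iaburodn" → sorted: abdinoru
Same letters? adinortu != abdinoru
Anagram = No


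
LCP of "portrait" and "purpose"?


Word 1: "portrait"
Word 2: "purpose"
Comparing from start:
  Pos 0: 'p' == 'p'
  Pos 1: 'o' != 'u' (stop)
LCP = "p" (length 1)


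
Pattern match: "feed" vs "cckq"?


Pattern of "feed": [0, 1, 1, 2]
Pattern of "cckq": [0, 0, 1, 2]
Patterns do not match
Same pattern = No


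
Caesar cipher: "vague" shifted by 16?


Word: "vague"
Shift: 16
Each letter → (letter + shift) mod 26:
  'v' (21) + 16 = 11 → 'l'
  'a' (0) + 16 = 16 → 'q'
  'g' (6) + 16 = 22 → 'w'
  'u' (20) + 16 = 10 → 'k'
  'e' (4) + 16 = 20 → 'u'
Result = "lqwku"


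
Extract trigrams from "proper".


Word: "proper" (length 6)
Number of trigrams = 6 - 3 + 1 = 4
  Position 0: "pro"
  Position 1: "rop"
  Position 2: "ope"
  Position 3: "per"
Trigrams = "pro", "rop", "ope", "per"


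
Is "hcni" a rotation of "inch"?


Word: "inch", Candidate: "hcni"
Method: check if candidate is substring of word+word
"inchinch" contains "hcni"? No
Is rotation = No


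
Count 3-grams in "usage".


Word: "usage" (length 5)
Number of 3-grams = length - 3 + 1 = 5 - 3 + 1
= 3


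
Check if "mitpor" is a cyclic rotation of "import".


Word: "import", Candidate: "mitpor"
Method: check if candidate is substring of word+word
"importimport" contains "mitpor"? No
Is rotation = No


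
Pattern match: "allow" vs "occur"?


Pattern of "allow": [0, 1, 1, 2, 3]
Pattern of "occur": [0, 1, 1, 2, 3]
Patterns match
Same pattern = Yes


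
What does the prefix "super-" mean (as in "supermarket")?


Prefix: super-
Example: supermarket = super- + market
Meaning = above / beyond


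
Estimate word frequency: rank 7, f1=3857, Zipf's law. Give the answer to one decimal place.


Zipf's law: f(r) = f(1) / r
f(1) = 3857
f(7) = 3857 / 7
= 551.0 occurrences


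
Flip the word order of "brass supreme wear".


Original: "brass supreme wear"
Words (1..n): brass | supreme | wear
Reversed (n..1): wear | supreme | brass
Result = "wear supreme brass"


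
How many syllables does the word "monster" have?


Word: "monster"
Syllable breakdown: mon · ster
Counting: 2 parts
= 2 syllables


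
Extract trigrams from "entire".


Word: "entire" (length 6)
Number of trigrams = 6 - 3 + 1 = 4
  Position 0: "ent"
  Position 1: "nti"
  Position 2: "tir"
  Position 3: "ire"
Trigrams = "ent", "nti", "tir", "ire"


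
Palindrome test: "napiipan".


Word: "napiipan"
Reversed: "napiipan"
Forward == Backward? napiipan == napiipan
Palindrome = Yes


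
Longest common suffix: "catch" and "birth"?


Word 1: "catch"
Word 2: "birth"
Comparing from end:
  Pos -1: 'h' == 'h'
  Pos -2: 'c' != 't' (stop)
LCS = "h" (length 1)


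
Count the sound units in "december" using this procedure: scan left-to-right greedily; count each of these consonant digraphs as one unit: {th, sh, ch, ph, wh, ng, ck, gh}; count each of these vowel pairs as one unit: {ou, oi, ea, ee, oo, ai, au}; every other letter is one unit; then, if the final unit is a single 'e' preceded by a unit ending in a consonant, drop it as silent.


Word: "december" (8 letters)
Left-to-right scan:
  [1] 'd' (letter)
  [2] 'e' (letter)
  [3] 'c' (letter)
  [4] 'e' (letter)
  [5] 'm' (letter)
  [6] 'b' (letter)
  [7] 'e' (letter)
  [8] 'r' (letter)
Units from scan: 8
Sound units = 8 units


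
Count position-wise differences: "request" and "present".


Comparing character by character (same length = 7):
  Pos 0: 'r' vs 'p' !=
  Pos 1: 'e' vs 'r' !=
  Pos 2: 'q' vs 'e' !=
  Pos 3: 'u' vs 's' !=
  Pos 4: 'e' vs 'e' =
  Pos 5: 's' vs 'n' !=
  Pos 6: 't' vs 't' =
Hamming distance = 5


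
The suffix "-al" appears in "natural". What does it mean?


Suffix: -al
Example: natural (nature + -al, with a spelling change)
Meaning = relating to


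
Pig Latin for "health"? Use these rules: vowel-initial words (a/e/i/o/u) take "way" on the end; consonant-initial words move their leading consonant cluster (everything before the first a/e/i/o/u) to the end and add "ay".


Word: "health"
Starts with consonant(s) → move to end, add 'ay'
Consonant cluster: "h"
Pig Latin = "ealthhay"


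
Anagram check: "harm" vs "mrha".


Word 1: "harm" → sorted: ahmr
Word 2: "mrha" → sorted: ahmr
Same letters? ahmr == ahmr
Anagram = Yes


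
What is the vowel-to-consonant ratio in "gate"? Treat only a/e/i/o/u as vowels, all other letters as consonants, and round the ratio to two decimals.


Word: "gate"
Vowels (a,e,i,o,u): 2
Consonants: 2
Ratio = 2/2
= 1.00


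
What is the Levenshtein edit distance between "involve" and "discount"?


Word 1: "involve" (length 7)
Word 2: "discount" (length 8)
One optimal edit sequence (insert/delete/substitute each cost 1):
  1. insert 'd'  (+1)
  2. keep 'i'
  3. substitute 'n' -> 's'  (+1)
  4. substitute 'v' -> 'c'  (+1)
  5. keep 'o'
  6. substitute 'l' -> 'u'  (+1)
  7. substitute 'v' -> 'n'  (+1)
  8. substitute 'e' -> 't'  (+1)
Total edit operations: 6
Edit distance = 6


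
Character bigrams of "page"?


Word: "page" (length 4)
Number of bigrams = 4 - 2 + 1 = 3
  Position 0: "pa"
  Position 1: "ag"
  Position 2: "ge"
Bigrams = "pa", "ag", "ge"


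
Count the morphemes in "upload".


Word: "upload"
Morphemes: up- | load
Each morpheme carries meaning
= 2 morphemes


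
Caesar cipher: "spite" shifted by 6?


Word: "spite"
Shift: 6
Each letter → (letter + shift) mod 26:
  's' (18) + 6 = 24 → 'y'
  'p' (15) + 6 = 21 → 'v'
  'i' (8) + 6 = 14 → 'o'
  't' (19) + 6 = 25 → 'z'
  'e' (4) + 6 = 10 → 'k'
Result = "yvozk"


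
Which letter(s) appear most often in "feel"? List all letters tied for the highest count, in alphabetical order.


Word: "feel"
Letter counts:
  'e': 2
  'f': 1
  'l': 1
Maximum count = 2
Most frequent = 'e' (2 times each)


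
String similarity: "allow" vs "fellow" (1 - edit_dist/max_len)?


Word 1: "allow" (length 5)
Word 2: "fellow" (length 6)
One optimal edit sequence:
  1. insert 'f'  (+1)
  2. substitute 'a' -> 'e'  (+1)
  3. keep 'l'
  4. keep 'l'
  5. keep 'o'
  6. keep 'w'
Edit distance = 2
Max length = max(5, 6) = 6
Similarity = 1 - 2/6
= 0.6667


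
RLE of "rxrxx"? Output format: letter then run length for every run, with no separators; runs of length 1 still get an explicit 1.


String: "rxrxx"
Scanning for consecutive runs:
  'r' x 1
  'x' x 1
  'r' x 1
  'x' x 2
RLE = "r1x1r1x2"


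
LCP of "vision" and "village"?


Word 1: "vision"
Word 2: "village"
Comparing from start:
  Pos 0: 'v' == 'v'
  Pos 1: 'i' == 'i'
  Pos 2: 's' != 'l' (stop)
LCP = "vi" (length 2)


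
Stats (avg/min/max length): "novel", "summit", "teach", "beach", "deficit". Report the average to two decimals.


Lengths: "novel"=5, "summit"=6, "teach"=5, "beach"=5, "deficit"=7
Sum = 28, Count = 5
Average = 28/5 = 5.60
= avg=5.60, min=5, max=7


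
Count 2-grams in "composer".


Word: "composer" (length 8)
Number of 2-grams = length - 2 + 1 = 8 - 2 + 1
= 7


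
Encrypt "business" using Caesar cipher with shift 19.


Word: "business"
Shift: 19
Each letter → (letter + shift) mod 26:
  'b' (1) + 19 = 20 → 'u'
  'u' (20) + 19 = 13 → 'n'
  's' (18) + 19 = 11 → 'l'
  'i' (8) + 19 = 1 → 'b'
  'n' (13) + 19 = 6 → 'g'
  'e' (4) + 19 = 23 → 'x'
  's' (18) + 19 = 11 → 'l'
  's' (18) + 19 = 11 → 'l'
Result = "unlbgxll"


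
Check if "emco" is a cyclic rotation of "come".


Word: "come", Candidate: "emco"
Method: check if candidate is substring of word+word
"comecome" contains "emco"? No
Is rotation = No


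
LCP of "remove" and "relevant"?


Word 1: "remove"
Word 2: "relevant"
Comparing from start:
  Pos 0: 'r' == 'r'
  Pos 1: 'e' == 'e'
  Pos 2: 'm' != 'l' (stop)
LCP = "re" (length 2)


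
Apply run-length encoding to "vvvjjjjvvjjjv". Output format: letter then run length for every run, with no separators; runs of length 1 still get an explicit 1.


String: "vvvjjjjvvjjjv"
Scanning for consecutive runs:
  'v' x 3
  'j' x 4
  'v' x 2
  'j' x 3
  'v' x 1
RLE = "v3j4v2j3v1"


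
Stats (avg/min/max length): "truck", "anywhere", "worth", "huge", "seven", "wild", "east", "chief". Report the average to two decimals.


Lengths: "truck"=5, "anywhere"=8, "worth"=5, "huge"=4, "seven"=5, "wild"=4, "east"=4, "chief"=5
Sum = 40, Count = 8
Average = 40/8 = 5.00
= avg=5.00, min=4, max=8


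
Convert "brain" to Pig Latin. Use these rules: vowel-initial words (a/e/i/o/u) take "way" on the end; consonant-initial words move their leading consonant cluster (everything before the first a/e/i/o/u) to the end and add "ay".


Word: "brain"
Starts with consonant(s) → move to end, add 'ay'
Consonant cluster: "br"
Pig Latin = "ainbray"


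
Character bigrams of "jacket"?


Word: "jacket" (length 6)
Number of bigrams = 6 - 2 + 1 = 5
  Position 0: "ja"
  Position 1: "ac"
  Position 2: "ck"
  Position 3: "ke"
  Position 4: "et"
Bigrams = "ja", "ac", "ck", "ke", "et"


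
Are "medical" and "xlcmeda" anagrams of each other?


Word 1: "medical" → sorted: acdeilm
Word 2: "xlcmeda" → sorted: acdelmx
Same letters? acdeilm != acdelmx
Anagram = No


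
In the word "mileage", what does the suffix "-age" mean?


Suffix: -age
Example: mileage (mile + -age)
Meaning = result / collection


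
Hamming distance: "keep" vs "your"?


Comparing character by character (same length = 4):
  Pos 0: 'k' vs 'y' !=
  Pos 1: 'e' vs 'o' !=
  Pos 2: 'e' vs 'u' !=
  Pos 3: 'p' vs 'r' !=
Hamming distance = 4


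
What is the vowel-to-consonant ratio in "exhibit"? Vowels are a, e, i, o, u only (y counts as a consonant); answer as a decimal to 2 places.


Word: "exhibit"
Vowels (a,e,i,o,u): 3
Consonants: 4
Ratio = 3/4
= 0.75


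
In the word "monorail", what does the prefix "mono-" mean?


Prefix: mono-
Example: monorail = mono- + rail
Meaning = one


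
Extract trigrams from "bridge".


Word: "bridge" (length 6)
Number of trigrams = 6 - 3 + 1 = 4
  Position 0: "bri"
  Position 1: "rid"
  Position 2: "idg"
  Position 3: "dge"
Trigrams = "bri", "rid", "idg", "dge"


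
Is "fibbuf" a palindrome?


Word: "fibbuf"
Reversed: "fubbif"
Forward == Backward? fibbuf != fubbif
Palindrome = No


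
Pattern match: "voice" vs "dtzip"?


Pattern of "voice": [0, 1, 2, 3, 4]
Pattern of "dtzip": [0, 1, 2, 3, 4]
Patterns match
Same pattern = Yes


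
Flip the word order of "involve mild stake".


Original: "involve mild stake"
Words (1..n): involve | mild | stake
Reversed (n..1): stake | mild | involve
Result = "stake mild involve"


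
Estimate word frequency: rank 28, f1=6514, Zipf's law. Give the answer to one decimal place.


Zipf's law: f(r) = f(1) / r
f(1) = 6514
f(28) = 6514 / 28
= 232.6 occurrences


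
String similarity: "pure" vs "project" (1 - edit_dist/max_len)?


Word 1: "pure" (length 4)
Word 2: "project" (length 7)
One optimal edit sequence:
  1. keep 'p'
  2. insert 'r'  (+1)
  3. substitute 'u' -> 'o'  (+1)
  4. substitute 'r' -> 'j'  (+1)
  5. keep 'e'
  6. insert 'c'  (+1)
  7. insert 't'  (+1)
Edit distance = 5
Max length = max(4, 7) = 7
Similarity = 1 - 5/7
= 0.2857


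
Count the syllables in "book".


Word: "book"
Syllable breakdown: book
Counting: 1 part
= 1 syllable


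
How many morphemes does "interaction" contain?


Word: "interaction"
Morphemes: inter- + act + -ion
Each morpheme carries meaning
= 3 morphemes


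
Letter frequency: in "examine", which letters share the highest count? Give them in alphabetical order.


Word: "examine"
Letter counts:
  'a': 1
  'e': 2
  'i': 1
  'm': 1
  'n': 1
  'x': 1
Maximum count = 2
Most frequent = 'e' (2 times each)


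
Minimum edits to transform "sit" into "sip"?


Word 1: "sit" (length 3)
Word 2: "sip" (length 3)
One optimal edit sequence (insert/delete/substitute each cost 1):
  1. keep 's'
  2. keep 'i'
  3. substitute 't' -> 'p'  (+1)
Total edit operations: 1
Edit distance = 1


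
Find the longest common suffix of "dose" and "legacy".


Word 1: "dose"
Word 2: "legacy"
Comparing from end:
  Pos -1: 'e' != 'y' (stop)
LCS = "" (length 0)


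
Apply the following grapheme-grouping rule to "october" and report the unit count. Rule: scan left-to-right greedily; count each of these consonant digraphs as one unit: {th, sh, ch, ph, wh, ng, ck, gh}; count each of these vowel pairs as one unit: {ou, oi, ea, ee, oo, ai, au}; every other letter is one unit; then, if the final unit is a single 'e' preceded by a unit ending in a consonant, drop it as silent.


Word: "october" (7 letters)
Left-to-right scan:
  1. 'o' (letter)
  2. 'c' (letter)
  3. 't' (letter)
  4. 'o' (letter)
  5. 'b' (letter)
  6. 'e' (letter)
  7. 'r' (letter)
Units from scan: 7
Sound units = 7 units


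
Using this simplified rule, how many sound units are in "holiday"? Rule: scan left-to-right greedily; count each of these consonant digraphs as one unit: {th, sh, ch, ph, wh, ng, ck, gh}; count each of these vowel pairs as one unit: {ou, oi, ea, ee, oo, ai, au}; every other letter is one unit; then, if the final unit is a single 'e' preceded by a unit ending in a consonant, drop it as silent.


Word: "holiday" (7 letters)
Left-to-right scan:
  [1] 'h' (letter)
  [2] 'o' (letter)
  [3] 'l' (letter)
  [4] 'i' (letter)
  [5] 'd' (letter)
  [6] 'a' (letter)
  [7] 'y' (letter)
Units from scan: 7
Sound units = 7 units


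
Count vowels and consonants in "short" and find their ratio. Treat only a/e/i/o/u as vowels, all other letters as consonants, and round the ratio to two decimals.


Word: "short"
Vowels (a,e,i,o,u): 1
Consonants: 4
Ratio = 1/4
= 0.25


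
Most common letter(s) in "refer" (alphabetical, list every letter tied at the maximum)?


Word: "refer"
Letter counts:
  'e': 2
  'f': 1
  'r': 2
Maximum count = 2
Most frequent = 'e', 'r' (2 times each)


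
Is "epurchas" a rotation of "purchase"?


Word: "purchase", Candidate: "epurchas"
Method: check if candidate is substring of word+word
"purchasepurchase" contains "epurchas"? Yes
Is rotation = Yes


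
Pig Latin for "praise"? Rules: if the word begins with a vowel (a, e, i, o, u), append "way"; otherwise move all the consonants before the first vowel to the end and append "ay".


Word: "praise"
Starts with consonant(s) → move to end, add 'ay'
Consonant cluster: "pr"
Pig Latin = "aisepray"


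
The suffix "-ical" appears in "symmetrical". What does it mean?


Suffix: -ical
Example: symmetrical (symmetry + -ical, with a spelling change)
Meaning = relating to


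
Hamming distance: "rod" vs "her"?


Comparing character by character (same length = 3):
  Pos 0: 'r' vs 'h' !=
  Pos 1: 'o' vs 'e' !=
  Pos 2: 'd' vs 'r' !=
Hamming distance = 3


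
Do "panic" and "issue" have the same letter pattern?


Pattern of "panic": [0, 1, 2, 3, 4]
Pattern of "issue": [0, 1, 1, 2, 3]
Patterns do not match
Same pattern = No


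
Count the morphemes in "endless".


Word: "endless"
Morphemes: end | -less
Each morpheme carries meaning
= 2 morphemes


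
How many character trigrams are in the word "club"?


Word: "club" (length 4)
Number of 3-grams = length - 3 + 1 = 4 - 3 + 1
= 2


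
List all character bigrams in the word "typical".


Word: "typical" (length 7)
Number of bigrams = 7 - 2 + 1 = 6
  Position 0: "ty"
  Position 1: "yp"
  Position 2: "pi"
  Position 3: "ic"
  Position 4: "ca"
  Position 5: "al"
Bigrams = "ty", "yp", "pi", "ic", "ca", "al"


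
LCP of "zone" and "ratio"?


Word 1: "zone"
Word 2: "ratio"
Comparing from start:
  Pos 0: 'z' != 'r' (stop)
LCP = "" (length 0)


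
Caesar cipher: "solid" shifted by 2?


Word: "solid"
Shift: 2
Each letter → (letter + shift) mod 26:
  's' (18) + 2 = 20 → 'u'
  'o' (14) + 2 = 16 → 'q'
  'l' (11) + 2 = 13 → 'n'
  'i' (8) + 2 = 10 → 'k'
  'd' (3) + 2 = 5 → 'f'
Result = "uqnkf"


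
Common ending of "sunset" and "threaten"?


Word 1: "sunset"
Word 2: "threaten"
Comparing from end:
  Pos -1: 't' != 'n' (stop)
LCS = "" (length 0)


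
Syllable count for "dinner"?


Word: "dinner"
Syllable breakdown: din / ner
Counting: 2 parts
= 2 syllables


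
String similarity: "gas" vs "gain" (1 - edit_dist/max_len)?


Word 1: "gas" (length 3)
Word 2: "gain" (length 4)
One optimal edit sequence:
  1. keep 'g'
  2. keep 'a'
  3. insert 'i'  (+1)
  4. substitute 's' -> 'n'  (+1)
Edit distance = 2
Max length = max(3, 4) = 4
Similarity = 1 - 2/4
= 0.5000


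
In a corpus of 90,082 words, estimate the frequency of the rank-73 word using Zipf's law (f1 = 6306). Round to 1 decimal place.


Zipf's law: f(r) = f(1) / r
f(1) = 6306
f(73) = 6306 / 73
= 86.4 occurrences


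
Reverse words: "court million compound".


Original: "court million compound"
Words (1..n): court | million | compound
Reversed (n..1): compound | million | court
Result = "compound million court"


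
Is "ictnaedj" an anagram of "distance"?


Word 1: "distance" → sorted: acdeinst
Word 2: "ictnaedj" → sorted: acdeijnt
Same letters? acdeinst != acdeijnt
Anagram = No


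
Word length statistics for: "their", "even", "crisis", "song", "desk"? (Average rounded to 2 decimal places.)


Lengths: "their"=5, "even"=4, "crisis"=6, "song"=4, "desk"=4
Sum = 23, Count = 5
Average = 23/5 = 4.60
= avg=4.60, min=4, max=6


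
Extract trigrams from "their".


Word: "their" (length 5)
Number of trigrams = 5 - 3 + 1 = 3
  Position 0: "the"
  Position 1: "hei"
  Position 2: "eir"
Trigrams = "the", "hei", "eir"


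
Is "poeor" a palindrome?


Word: "poeor"
Reversed: "roeop"
Forward == Backward? poeor != roeop
Palindrome = No


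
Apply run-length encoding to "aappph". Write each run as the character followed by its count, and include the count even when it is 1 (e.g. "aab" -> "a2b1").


String: "aappph"
Scanning for consecutive runs:
  'a' x 2
  'p' x 3
  'h' x 1
RLE = "a2p3h1"


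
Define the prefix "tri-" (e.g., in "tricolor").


Prefix: tri-
Example: tricolor = tri- + color
Meaning = three


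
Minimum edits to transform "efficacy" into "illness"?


Word 1: "efficacy" (length 8)
Word 2: "illness" (length 7)
One optimal edit sequence (insert/delete/substitute each cost 1):
  1. delete 'e'  (+1)
  2. substitute 'f' -> 'i'  (+1)
  3. substitute 'f' -> 'l'  (+1)
  4. substitute 'i' -> 'l'  (+1)
  5. substitute 'c' -> 'n'  (+1)
  6. substitute 'a' -> 'e'  (+1)
  7. substitute 'c' -> 's'  (+1)
  8. substitute 'y' -> 's'  (+1)
Total edit operations: 8
Edit distance = 8


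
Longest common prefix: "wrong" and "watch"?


Word 1: "wrong"
Word 2: "watch"
Comparing from start:
  Pos 0: 'w' == 'w'
  Pos 1: 'r' != 'a' (stop)
LCP = "w" (length 1)


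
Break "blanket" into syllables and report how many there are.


Word: "blanket"
Syllable breakdown: blan / ket
Counting: 2 parts
= 2 syllables


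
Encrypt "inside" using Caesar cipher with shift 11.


Word: "inside"
Shift: 11
Each letter → (letter + shift) mod 26:
  'i' (8) + 11 = 19 → 't'
  'n' (13) + 11 = 24 → 'y'
  's' (18) + 11 = 3 → 'd'
  'i' (8) + 11 = 19 → 't'
  'd' (3) + 11 = 14 → 'o'
  'e' (4) + 11 = 15 → 'p'
Result = "tydtop"


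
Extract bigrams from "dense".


Word: "dense" (length 5)
Number of bigrams = 5 - 2 + 1 = 4
  Position 0: "de"
  Position 1: "en"
  Position 2: "ns"
  Position 3: "se"
Bigrams = "de", "en", "ns", "se"


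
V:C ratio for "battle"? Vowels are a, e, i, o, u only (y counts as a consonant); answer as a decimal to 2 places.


Word: "battle"
Vowels (a,e,i,o,u): 2
Consonants: 4
Ratio = 2/4
= 0.50


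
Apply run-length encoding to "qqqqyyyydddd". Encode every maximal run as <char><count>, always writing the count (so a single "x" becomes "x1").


String: "qqqqyyyydddd"
Scanning for consecutive runs:
  'q' x 4
  'y' x 4
  'd' x 4
RLE = "q4y4d4"
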